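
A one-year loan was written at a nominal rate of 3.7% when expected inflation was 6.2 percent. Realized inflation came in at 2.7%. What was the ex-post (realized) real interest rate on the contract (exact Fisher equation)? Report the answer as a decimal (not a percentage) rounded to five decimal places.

0.00974

Ex-post: (1 + 0.0370)/(1 + 0.0270) − 1 = 0.9737%
So the realized real rate is 0.00974.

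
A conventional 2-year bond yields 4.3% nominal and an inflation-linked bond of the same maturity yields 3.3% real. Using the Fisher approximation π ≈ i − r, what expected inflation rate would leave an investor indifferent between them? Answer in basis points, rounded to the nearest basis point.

π ≈ i − r = 4.3% − 3.3% → 100 basis points.

100 basis points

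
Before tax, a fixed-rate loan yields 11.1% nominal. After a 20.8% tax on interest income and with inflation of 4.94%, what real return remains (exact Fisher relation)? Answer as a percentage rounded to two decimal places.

3.67%

After-tax nominal return = 11.1% × (1 − 0.208) = 8.7912%.
1 + r = 1.087912 / 1.04940 = 1.036699
After-tax real rate = 1.036699 − 1 → 3.67%.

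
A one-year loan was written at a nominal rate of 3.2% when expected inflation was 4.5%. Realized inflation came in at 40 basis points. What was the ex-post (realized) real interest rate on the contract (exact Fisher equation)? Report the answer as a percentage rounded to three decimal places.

Ex-post: (1 + 0.0320)/(1 + 0.0040) − 1 = 2.7888%
So the realized real rate is 2.789%.

2.789%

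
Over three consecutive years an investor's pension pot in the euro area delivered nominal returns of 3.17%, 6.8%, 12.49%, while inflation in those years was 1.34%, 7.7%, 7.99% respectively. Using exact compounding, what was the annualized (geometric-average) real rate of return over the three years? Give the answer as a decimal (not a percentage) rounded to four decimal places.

Nominal growth factor = 1.0317 × 1.0680 × 1.1249 = 1.23947736
Price-level growth factor = 1.0134 × 1.0770 × 1.0799 = 1.17863720
Real growth factor = 1.23947736 / 1.17863720 = 1.05161908
Annualized real rate = 1.05161908^(1/3) − 1 = 1.6919% → 0.0169.

0.0169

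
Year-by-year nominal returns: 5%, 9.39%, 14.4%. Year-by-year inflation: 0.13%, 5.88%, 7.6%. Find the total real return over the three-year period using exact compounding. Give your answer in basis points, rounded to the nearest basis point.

Nominal growth factor = 1.0500 × 1.0939 × 1.1440 = 1.313993
Price-level growth factor = 1.0013 × 1.0588 × 1.0760 = 1.140750
Real growth factor = 1.313993 / 1.140750 = 1.151868
Total real return = 1.151868 − 1 → 1519 basis points.

1519 basis points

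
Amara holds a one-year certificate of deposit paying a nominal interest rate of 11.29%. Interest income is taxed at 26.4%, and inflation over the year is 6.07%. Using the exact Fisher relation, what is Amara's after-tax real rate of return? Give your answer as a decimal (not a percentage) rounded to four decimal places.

After-tax nominal return = 11.29% × (1 − 0.264) = 8.30944%.
1 + r = 1.0830944 / 1.06070 = 1.021113
After-tax real rate = 1.021113 − 1 → 0.0211.

0.0211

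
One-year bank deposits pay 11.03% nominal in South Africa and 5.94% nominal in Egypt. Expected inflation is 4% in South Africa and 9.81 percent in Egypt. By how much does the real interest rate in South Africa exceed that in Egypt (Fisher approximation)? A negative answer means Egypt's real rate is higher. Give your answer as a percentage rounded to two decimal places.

South Africa: 11.03% − 4% = 7.030%
Egypt: 5.94% − 9.81% = -3.870%
Differential = 10.900% → 10.90%.

10.90%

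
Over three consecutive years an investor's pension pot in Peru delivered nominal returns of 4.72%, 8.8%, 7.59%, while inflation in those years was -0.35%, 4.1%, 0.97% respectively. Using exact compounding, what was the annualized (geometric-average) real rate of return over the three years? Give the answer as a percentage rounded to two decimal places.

Nominal growth factor = 1.0472 × 1.0880 × 1.0759 = 1.22583054
Price-level growth factor = 0.9965 × 1.0410 × 1.0097 = 1.04741886
Real growth factor = 1.22583054 / 1.04741886 = 1.17033461
Annualized real rate = 1.17033461^(1/3) − 1 = 5.3829% → 5.38%.

5.38%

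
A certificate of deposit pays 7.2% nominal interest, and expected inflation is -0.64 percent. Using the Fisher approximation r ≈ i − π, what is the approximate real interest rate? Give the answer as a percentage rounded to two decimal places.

r ≈ i − π = 7.2% − (-0.64%) = 7.84%.

7.84%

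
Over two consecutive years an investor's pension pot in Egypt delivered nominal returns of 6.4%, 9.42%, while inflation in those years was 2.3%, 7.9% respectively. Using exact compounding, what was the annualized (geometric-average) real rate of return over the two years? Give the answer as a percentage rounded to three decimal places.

2.700%

Compound the nominal returns: 1.0640 × 1.0942 = 1.16422880.
Compound inflation: 1.0230 × 1.0790 = 1.10381700.
Deflate: 1.16422880 / 1.10381700 = 1.05472991.
Annualized real rate = 1.05472991^(1/2) − 1 = 2.7000% → 2.700%.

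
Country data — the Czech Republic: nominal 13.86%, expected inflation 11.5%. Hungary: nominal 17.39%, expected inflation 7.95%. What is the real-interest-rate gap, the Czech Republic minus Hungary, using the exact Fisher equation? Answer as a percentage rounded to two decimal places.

-6.63%

The Czech Republic: (1 + 0.1386)/(1 + 0.1150) − 1 = 2.1166%
Hungary: (1 + 0.1739)/(1 + 0.0795) − 1 = 8.7448%
Differential = 2.1166% − 8.7448% = -6.6282% → -6.63%.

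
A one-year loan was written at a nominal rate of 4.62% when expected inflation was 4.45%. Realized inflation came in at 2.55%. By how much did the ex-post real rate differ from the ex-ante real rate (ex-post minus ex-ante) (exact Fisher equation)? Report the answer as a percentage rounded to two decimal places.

Ex-ante: (1 + 0.0462)/(1 + 0.0445) − 1 = 0.1628%
Ex-post: (1 + 0.0462)/(1 + 0.0255) − 1 = 2.0185%
Difference (ex-post − ex-ante) = 1.8558% → 1.86%.

1.86%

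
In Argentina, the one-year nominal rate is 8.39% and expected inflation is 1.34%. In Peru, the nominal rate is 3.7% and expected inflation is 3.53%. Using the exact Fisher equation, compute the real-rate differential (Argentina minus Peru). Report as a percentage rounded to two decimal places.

Argentina: (1 + 0.0839)/(1 + 0.0134) − 1 = 6.9568%
Peru: (1 + 0.0370)/(1 + 0.0353) − 1 = 0.1642%
Differential = 6.9568% − 0.1642% = 6.7926% → 6.79%.

6.79%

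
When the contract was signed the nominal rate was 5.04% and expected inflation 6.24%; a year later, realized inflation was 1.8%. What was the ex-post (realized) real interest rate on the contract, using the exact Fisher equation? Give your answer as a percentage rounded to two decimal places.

Ex-post: (1 + 0.0504)/(1 + 0.0180) − 1 = 3.1827%
So the realized real rate is 3.18%.

3.18%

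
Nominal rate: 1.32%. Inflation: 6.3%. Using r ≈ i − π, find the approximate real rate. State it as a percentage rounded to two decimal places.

r ≈ i − π = 1.32% − 6.3% = -4.98%.

-4.98%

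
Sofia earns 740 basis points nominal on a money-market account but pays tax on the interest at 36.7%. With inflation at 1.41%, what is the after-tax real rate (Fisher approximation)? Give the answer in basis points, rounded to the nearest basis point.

After-tax nominal return = 7.4% × (1 − 0.367) = 4.6842%.
r ≈ 4.6842% − 1.41% → 327 basis points.

327 basis points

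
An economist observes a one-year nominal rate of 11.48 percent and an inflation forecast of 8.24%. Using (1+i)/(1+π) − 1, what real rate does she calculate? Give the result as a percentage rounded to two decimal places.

2.99%

By the Fisher equation, 1 + r = (1 + i)/(1 + π).
1 + r = 1.11480 / 1.08240 = 1.029933
r = 1.029933 − 1 = 2.9933%, i.e. 2.99%.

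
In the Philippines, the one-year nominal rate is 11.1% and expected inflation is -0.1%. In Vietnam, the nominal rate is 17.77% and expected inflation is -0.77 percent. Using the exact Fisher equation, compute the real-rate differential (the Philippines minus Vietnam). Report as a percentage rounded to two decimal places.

The Philippines: (1 + 0.1110)/(1 − 0.0010) − 1 = 11.2112%
Vietnam: (1 + 0.1777)/(1 − 0.0077) − 1 = 18.6839%
Differential = 11.2112% − 18.6839% = -7.4727% → -7.47%.

-7.47%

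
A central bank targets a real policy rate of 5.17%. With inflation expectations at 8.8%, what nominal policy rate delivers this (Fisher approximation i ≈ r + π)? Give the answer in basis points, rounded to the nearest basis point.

i ≈ r + π = 5.17% + 8.8% = 1397 basis points.

1397 basis points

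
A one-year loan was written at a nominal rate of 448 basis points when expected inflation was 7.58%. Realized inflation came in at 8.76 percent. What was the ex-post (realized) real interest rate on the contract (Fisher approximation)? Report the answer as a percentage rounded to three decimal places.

-4.280%

Ex-post: 4.48% − 8.76% = -4.280%
So the realized real rate is -4.280%.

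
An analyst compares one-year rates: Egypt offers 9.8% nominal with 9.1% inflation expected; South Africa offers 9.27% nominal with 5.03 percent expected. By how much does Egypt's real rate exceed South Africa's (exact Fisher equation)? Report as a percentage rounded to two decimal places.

-3.40%

Egypt: (1 + 0.0980)/(1 + 0.0910) − 1 = 0.6416%
South Africa: (1 + 0.0927)/(1 + 0.0503) − 1 = 4.0369%
Differential = 0.6416% − 4.0369% = -3.3953% → -3.40%.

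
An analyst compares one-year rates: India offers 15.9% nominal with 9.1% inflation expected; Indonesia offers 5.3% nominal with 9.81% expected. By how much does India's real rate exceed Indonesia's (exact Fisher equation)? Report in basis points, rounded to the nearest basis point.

India: (1 + 0.1590)/(1 + 0.0910) − 1 = 6.2328%
Indonesia: (1 + 0.0530)/(1 + 0.0981) − 1 = -4.1071%
Differential = 6.2328% − (-4.1071%) = 10.3399% → 1034 basis points.

1034 basis points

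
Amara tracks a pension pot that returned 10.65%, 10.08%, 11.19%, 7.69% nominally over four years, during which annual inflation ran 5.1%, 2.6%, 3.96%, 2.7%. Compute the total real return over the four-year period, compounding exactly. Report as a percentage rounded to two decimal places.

26.68%

Nominal growth factor = 1.1065 × 1.1008 × 1.1119 × 1.0769 = 1.458482
Price-level growth factor = 1.0510 × 1.0260 × 1.0396 × 1.0270 = 1.151295
Real growth factor = 1.458482 / 1.151295 = 1.266818
Total real return = 1.266818 − 1 → 26.68%.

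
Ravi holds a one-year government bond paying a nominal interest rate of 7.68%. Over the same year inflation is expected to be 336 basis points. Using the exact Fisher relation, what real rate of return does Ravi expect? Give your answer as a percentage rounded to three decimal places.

4.180%

By the Fisher relation, 1 + r = (1 + i)/(1 + π).
1 + r = 1.07680 / 1.03360 = 1.041796
r = 1.041796 − 1 = 4.1796%, i.e. 4.180%.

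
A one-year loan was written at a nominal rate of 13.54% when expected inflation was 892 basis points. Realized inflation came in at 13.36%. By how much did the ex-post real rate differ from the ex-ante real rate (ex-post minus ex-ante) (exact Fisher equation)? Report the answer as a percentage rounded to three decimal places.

Ex-ante: (1 + 0.1354)/(1 + 0.0892) − 1 = 4.2416%
Ex-post: (1 + 0.1354)/(1 + 0.1336) − 1 = 0.1588%
Difference (ex-post − ex-ante) = -4.0829% → -4.083%.

-4.083%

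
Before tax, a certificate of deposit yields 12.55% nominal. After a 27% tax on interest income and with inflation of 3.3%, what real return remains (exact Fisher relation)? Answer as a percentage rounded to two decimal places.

After-tax nominal return = 12.55% × (1 − 0.27) = 9.1615%.
1 + r = 1.091615 / 1.03300 = 1.056742
After-tax real rate = 1.056742 − 1 → 5.67%.

5.67%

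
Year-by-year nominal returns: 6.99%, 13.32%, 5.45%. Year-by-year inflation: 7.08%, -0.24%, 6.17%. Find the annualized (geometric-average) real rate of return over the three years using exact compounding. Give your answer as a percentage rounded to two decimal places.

Nominal growth factor = 1.0699 × 1.1332 × 1.0545 = 1.27848706
Price-level growth factor = 1.0708 × 0.9976 × 1.0617 = 1.13413988
Real growth factor = 1.27848706 / 1.13413988 = 1.12727459
Annualized real rate = 1.12727459^(1/3) − 1 = 4.0742% → 4.07%.

4.07%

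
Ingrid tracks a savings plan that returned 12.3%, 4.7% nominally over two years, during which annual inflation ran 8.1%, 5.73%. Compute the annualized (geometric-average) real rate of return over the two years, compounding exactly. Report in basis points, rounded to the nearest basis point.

143 basis points

Nominal growth factor = 1.1230 × 1.0470 = 1.17578100
Price-level growth factor = 1.0810 × 1.0573 = 1.14294130
Real growth factor = 1.17578100 / 1.14294130 = 1.02873262
Annualized real rate = 1.02873262^(1/2) − 1 = 1.4265% → 143 basis points.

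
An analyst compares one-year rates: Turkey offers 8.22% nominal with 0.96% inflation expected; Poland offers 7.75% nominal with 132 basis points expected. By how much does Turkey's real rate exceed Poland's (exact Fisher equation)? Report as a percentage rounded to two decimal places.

Turkey: (1 + 0.0822)/(1 + 0.0096) − 1 = 7.1910%
Poland: (1 + 0.0775)/(1 + 0.0132) − 1 = 6.3462%
Differential = 7.1910% − 6.3462% = 0.8447% → 0.84%.

0.84%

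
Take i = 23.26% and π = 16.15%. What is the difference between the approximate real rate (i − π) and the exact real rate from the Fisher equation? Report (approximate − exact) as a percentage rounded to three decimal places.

Approximate: r ≈ 23.260% − 16.150% = 7.1100%
Exact: (1 + 0.2326)/(1 + 0.1615) − 1 = 6.1214%
Error = 7.1100% − 6.1214% = 0.9886% → 0.989%.

0.989%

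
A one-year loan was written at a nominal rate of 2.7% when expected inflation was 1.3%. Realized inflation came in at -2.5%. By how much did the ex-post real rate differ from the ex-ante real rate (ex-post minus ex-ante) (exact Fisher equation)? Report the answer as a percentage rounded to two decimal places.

3.95%

Ex-ante: (1 + 0.0270)/(1 + 0.0130) − 1 = 1.3820%
Ex-post: (1 + 0.0270)/(1 − 0.0250) − 1 = 5.3333%
Difference (ex-post − ex-ante) = 3.9513% → 3.95%.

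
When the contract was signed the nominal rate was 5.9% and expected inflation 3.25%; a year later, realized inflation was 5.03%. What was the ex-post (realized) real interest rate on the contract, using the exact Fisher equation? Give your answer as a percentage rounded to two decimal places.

Ex-post: (1 + 0.0590)/(1 + 0.0503) − 1 = 0.8283%
So the realized real rate is 0.83%.

0.83%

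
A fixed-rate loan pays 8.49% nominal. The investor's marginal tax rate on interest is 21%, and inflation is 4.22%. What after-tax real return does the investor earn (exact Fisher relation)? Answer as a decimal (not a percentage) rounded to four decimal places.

After-tax nominal return = 8.49% × (1 − 0.21) = 6.7071%.
1 + r = 1.067071 / 1.04220 = 1.023864
After-tax real rate = 1.023864 − 1 → 0.0239.

0.0239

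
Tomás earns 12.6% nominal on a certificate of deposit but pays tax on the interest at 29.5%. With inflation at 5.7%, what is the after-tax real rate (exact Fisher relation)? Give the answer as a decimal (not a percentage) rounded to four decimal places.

0.0301

After-tax nominal return = 12.6% × (1 − 0.295) = 8.8830%.
1 + r = 1.08883 / 1.05700 = 1.030114
After-tax real rate = 1.030114 − 1 → 0.0301.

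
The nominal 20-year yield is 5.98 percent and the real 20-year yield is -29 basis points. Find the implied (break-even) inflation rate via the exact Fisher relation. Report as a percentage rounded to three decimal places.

6.288%

(1 + π) = (1 + i)/(1 + r) = 1.05980 / 0.99710 = 1.062882
Break-even inflation = 1.062882 − 1 → 6.288%.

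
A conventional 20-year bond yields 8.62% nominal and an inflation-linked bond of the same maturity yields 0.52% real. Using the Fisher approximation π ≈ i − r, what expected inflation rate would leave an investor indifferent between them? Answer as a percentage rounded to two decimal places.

π ≈ i − r = 8.62% − 0.52% → 8.10%.

8.10%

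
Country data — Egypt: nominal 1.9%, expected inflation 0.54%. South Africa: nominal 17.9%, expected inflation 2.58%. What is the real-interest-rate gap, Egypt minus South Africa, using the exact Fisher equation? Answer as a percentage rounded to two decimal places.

-13.58%

Egypt: (1 + 0.0190)/(1 + 0.0054) − 1 = 1.3527%
South Africa: (1 + 0.1790)/(1 + 0.0258) − 1 = 14.9347%
Differential = 1.3527% − 14.9347% = -13.5820% → -13.58%.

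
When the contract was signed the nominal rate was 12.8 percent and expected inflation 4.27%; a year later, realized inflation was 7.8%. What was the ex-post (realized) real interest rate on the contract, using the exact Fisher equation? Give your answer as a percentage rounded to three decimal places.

4.638%

Ex-post: (1 + 0.1280)/(1 + 0.0780) − 1 = 4.6382%
So the realized real rate is 4.638%.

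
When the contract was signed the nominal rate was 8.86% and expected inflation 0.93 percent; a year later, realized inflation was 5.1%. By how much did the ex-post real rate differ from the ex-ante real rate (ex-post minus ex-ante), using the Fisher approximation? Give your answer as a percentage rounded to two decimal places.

Ex-ante: 8.86% − 0.93% = 7.930%
Ex-post: 8.86% − 5.1% = 3.760%
Difference (ex-post − ex-ante) = -4.1700% → -4.17%.

-4.17%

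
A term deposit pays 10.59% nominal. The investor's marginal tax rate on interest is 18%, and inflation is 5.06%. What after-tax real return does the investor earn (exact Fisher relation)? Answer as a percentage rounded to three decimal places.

3.449%

After-tax nominal return = 10.59% × (1 − 0.18) = 8.6838%.
1 + r = 1.086838 / 1.05060 = 1.034493
After-tax real rate = 1.034493 − 1 → 3.449%.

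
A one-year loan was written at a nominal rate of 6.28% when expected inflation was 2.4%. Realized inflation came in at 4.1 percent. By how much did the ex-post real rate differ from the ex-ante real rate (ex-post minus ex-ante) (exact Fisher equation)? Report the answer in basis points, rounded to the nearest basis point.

-169 basis points

Ex-ante: (1 + 0.0628)/(1 + 0.0240) − 1 = 3.7891%
Ex-post: (1 + 0.0628)/(1 + 0.0410) − 1 = 2.0941%
Difference (ex-post − ex-ante) = -1.6949% → -169 basis points.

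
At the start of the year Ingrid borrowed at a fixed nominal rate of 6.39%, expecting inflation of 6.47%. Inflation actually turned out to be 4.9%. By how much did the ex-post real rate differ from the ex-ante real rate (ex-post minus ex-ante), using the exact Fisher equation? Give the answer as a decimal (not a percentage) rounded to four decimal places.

0.0150

Ex-ante: (1 + 0.0639)/(1 + 0.0647) − 1 = -0.0751%
Ex-post: (1 + 0.0639)/(1 + 0.0490) − 1 = 1.4204%
Difference (ex-post − ex-ante) = 1.4955% → 0.0150.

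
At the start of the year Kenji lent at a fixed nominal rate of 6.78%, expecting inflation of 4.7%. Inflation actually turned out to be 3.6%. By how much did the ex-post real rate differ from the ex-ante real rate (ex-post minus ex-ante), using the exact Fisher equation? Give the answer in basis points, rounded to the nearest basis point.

Ex-ante: (1 + 0.0678)/(1 + 0.0470) − 1 = 1.9866%
Ex-post: (1 + 0.0678)/(1 + 0.0360) − 1 = 3.0695%
Difference (ex-post − ex-ante) = 1.0829% → 108 basis points.

108 basis points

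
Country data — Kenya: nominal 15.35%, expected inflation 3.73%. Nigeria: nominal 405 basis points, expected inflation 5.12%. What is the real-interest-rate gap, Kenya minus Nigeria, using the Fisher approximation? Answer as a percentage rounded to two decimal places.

Kenya: 15.35% − 3.73% = 11.620%
Nigeria: 4.05% − 5.12% = -1.070%
Differential = 12.690% → 12.69%.

12.69%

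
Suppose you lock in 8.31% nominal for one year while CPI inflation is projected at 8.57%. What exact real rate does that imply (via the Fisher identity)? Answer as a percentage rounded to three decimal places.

By the Fisher identity, 1 + r = (1 + i)/(1 + π).
1 + r = 1.08310 / 1.08570 = 0.9976052
r = 0.9976052 − 1 = -0.23948%, i.e. -0.239%.

-0.239%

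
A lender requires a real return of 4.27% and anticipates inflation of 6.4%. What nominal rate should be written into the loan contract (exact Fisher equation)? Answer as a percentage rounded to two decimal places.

10.94%

(1 + i) = (1 + r)(1 + π) = 1.04270 × 1.06400 = 1.1094328
i = 1.1094328 − 1, so the required nominal rate is 10.94%.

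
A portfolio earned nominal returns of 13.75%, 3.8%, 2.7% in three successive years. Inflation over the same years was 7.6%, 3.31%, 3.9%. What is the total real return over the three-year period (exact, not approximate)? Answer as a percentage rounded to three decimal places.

4.990%

Compound the nominal returns: 1.1375 × 1.0380 × 1.0270 = 1.212605.
Compound inflation: 1.0760 × 1.0331 × 1.0390 = 1.154969.
Deflate: 1.212605 / 1.154969 = 1.049903.
Total real return = 1.049903 − 1 → 4.990%.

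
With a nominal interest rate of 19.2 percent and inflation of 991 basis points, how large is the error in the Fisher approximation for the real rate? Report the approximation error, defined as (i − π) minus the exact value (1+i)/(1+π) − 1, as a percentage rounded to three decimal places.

0.838%

Approximate: r ≈ 19.200% − 9.910% = 9.2900%
Exact: (1 + 0.1920)/(1 + 0.0991) − 1 = 8.4524%
Error = 9.2900% − 8.4524% = 0.8376% → 0.838%.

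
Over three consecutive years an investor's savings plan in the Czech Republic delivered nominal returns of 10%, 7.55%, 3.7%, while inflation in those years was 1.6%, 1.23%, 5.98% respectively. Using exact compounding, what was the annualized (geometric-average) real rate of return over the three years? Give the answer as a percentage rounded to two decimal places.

Compound the nominal returns: 1.1000 × 1.0755 × 1.0370 = 1.22682285.
Compound inflation: 1.0160 × 1.0123 × 1.0598 = 1.09000091.
Deflate: 1.22682285 / 1.09000091 = 1.12552461.
Annualized real rate = 1.12552461^(1/3) − 1 = 4.0204% → 4.02%.

4.02%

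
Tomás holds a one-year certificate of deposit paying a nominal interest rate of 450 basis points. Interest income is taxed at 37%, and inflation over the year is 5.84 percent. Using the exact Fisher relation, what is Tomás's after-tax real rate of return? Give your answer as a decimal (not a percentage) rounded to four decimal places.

After-tax nominal return = 4.5% × (1 − 0.37) = 2.8350%.
1 + r = 1.02835 / 1.05840 = 0.971608
After-tax real rate = 0.971608 − 1 → -0.0284.

-0.0284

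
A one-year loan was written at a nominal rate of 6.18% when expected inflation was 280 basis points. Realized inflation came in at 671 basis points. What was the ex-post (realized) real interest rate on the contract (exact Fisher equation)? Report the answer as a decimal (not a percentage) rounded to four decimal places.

-0.0050

Ex-post: (1 + 0.0618)/(1 + 0.0671) − 1 = -0.4967%
So the realized real rate is -0.0050.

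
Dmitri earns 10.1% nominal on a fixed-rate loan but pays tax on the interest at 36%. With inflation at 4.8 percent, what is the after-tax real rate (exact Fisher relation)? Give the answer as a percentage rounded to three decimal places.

After-tax nominal return = 10.1% × (1 − 0.36) = 6.4640%.
1 + r = 1.06464 / 1.04800 = 1.015878
After-tax real rate = 1.015878 − 1 → 1.588%.

1.588%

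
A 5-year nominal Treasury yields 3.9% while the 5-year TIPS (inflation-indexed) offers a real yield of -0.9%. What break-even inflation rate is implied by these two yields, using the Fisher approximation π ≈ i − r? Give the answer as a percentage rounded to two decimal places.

4.80%

π ≈ i − r = 3.9% − (-0.9%) → 4.80%.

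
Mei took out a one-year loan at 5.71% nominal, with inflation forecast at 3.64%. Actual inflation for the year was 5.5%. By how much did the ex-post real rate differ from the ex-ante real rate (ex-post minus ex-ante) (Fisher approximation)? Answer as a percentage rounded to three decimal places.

Ex-ante: 5.71% − 3.64% = 2.070%
Ex-post: 5.71% − 5.5% = 0.210%
Difference (ex-post − ex-ante) = -1.8600% → -1.860%.

-1.860%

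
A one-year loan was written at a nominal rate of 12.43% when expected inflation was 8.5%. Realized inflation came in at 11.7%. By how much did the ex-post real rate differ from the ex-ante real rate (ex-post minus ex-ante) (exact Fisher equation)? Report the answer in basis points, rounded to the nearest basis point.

-297 basis points

Ex-ante: (1 + 0.1243)/(1 + 0.0850) − 1 = 3.6221%
Ex-post: (1 + 0.1243)/(1 + 0.1170) − 1 = 0.6535%
Difference (ex-post − ex-ante) = -2.9686% → -297 basis points.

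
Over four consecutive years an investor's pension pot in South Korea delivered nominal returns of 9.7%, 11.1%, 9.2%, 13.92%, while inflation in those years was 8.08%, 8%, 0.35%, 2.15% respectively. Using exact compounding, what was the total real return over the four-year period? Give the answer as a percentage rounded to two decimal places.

Compound the nominal returns: 1.0970 × 1.1110 × 1.0920 × 1.1392 = 1.516154.
Compound inflation: 1.0808 × 1.0800 × 1.0035 × 1.0215 = 1.196533.
Deflate: 1.516154 / 1.196533 = 1.267122.
Total real return = 1.267122 − 1 → 26.71%.

26.71%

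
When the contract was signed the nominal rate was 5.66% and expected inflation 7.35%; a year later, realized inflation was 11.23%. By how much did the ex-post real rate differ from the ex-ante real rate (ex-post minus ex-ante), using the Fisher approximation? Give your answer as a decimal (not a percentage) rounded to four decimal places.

-0.0388

Ex-ante: 5.66% − 7.35% = -1.690%
Ex-post: 5.66% − 11.23% = -5.570%
Difference (ex-post − ex-ante) = -3.8800% → -0.0388.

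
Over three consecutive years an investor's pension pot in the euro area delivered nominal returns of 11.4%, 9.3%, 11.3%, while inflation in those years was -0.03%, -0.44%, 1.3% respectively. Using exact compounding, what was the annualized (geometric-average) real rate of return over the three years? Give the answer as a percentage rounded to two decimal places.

10.36%

Nominal growth factor = 1.1140 × 1.0930 × 1.1130 = 1.35519103
Price-level growth factor = 0.9997 × 0.9956 × 1.0130 = 1.00824024
Real growth factor = 1.35519103 / 1.00824024 = 1.34411520
Annualized real rate = 1.34411520^(1/3) − 1 = 10.3601% → 10.36%.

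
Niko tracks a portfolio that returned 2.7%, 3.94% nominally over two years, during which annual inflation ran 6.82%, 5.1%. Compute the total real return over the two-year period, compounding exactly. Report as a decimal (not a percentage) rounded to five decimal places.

Nominal growth factor = 1.0270 × 1.0394 = 1.067464
Price-level growth factor = 1.0682 × 1.0510 = 1.122678
Real growth factor = 1.067464 / 1.122678 = 0.950819
Total real return = 0.950819 − 1 → -0.04918.

-0.04918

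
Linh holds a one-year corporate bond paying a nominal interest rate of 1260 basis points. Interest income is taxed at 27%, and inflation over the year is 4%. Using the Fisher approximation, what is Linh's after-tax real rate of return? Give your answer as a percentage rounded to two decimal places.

5.20%

After-tax nominal return = 12.6% × (1 − 0.27) = 9.1980%.
r ≈ 9.1980% − 4% → 5.20%.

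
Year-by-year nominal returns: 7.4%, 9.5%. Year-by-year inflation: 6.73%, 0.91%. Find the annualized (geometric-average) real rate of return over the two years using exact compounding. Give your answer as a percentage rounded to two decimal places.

4.50%

Compound the nominal returns: 1.0740 × 1.0950 = 1.17603000.
Compound inflation: 1.0673 × 1.0091 = 1.07701243.
Deflate: 1.17603000 / 1.07701243 = 1.09193726.
Annualized real rate = 1.09193726^(1/2) − 1 = 4.4958% → 4.50%.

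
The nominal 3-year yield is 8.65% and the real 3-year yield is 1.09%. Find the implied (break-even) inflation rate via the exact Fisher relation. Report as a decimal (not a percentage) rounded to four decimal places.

0.0748

(1 + π) = (1 + i)/(1 + r) = 1.08650 / 1.01090 = 1.074785
Break-even inflation = 1.074785 − 1 → 0.0748.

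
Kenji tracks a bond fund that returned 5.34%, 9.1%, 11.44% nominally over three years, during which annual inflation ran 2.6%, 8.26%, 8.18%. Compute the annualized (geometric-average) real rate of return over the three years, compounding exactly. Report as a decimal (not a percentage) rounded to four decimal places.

Compound the nominal returns: 1.0534 × 1.0910 × 1.1144 = 1.28073468.
Compound inflation: 1.0260 × 1.0826 × 1.0818 = 1.20160675.
Deflate: 1.28073468 / 1.20160675 = 1.06585176.
Annualized real rate = 1.06585176^(1/3) − 1 = 2.1486% → 0.0215.

0.0215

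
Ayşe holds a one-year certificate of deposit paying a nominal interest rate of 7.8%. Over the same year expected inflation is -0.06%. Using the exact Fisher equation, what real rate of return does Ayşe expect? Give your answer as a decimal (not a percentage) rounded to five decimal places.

1 + r = 1.07800 / 0.99940 = 1.078647
r = 1.078647 − 1 = 7.8647%, i.e. 0.07865.

0.07865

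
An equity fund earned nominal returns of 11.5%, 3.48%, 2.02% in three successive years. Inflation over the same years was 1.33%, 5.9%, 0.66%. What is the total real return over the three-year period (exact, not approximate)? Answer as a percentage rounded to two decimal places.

Compound the nominal returns: 1.1150 × 1.0348 × 1.0202 = 1.177109.
Compound inflation: 1.0133 × 1.0590 × 1.0066 = 1.080167.
Deflate: 1.177109 / 1.080167 = 1.089747.
Total real return = 1.089747 − 1 → 8.97%.

8.97%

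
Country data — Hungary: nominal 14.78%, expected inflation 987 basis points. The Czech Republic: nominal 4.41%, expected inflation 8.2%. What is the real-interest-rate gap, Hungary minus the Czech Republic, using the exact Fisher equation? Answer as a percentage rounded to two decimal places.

7.97%

Hungary: (1 + 0.1478)/(1 + 0.0987) − 1 = 4.4689%
The Czech Republic: (1 + 0.0441)/(1 + 0.0820) − 1 = -3.5028%
Differential = 4.4689% − (-3.5028%) = 7.9717% → 7.97%.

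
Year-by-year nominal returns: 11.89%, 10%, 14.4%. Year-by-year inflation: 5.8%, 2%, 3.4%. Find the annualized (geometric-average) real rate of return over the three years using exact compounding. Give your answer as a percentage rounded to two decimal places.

8.06%

Nominal growth factor = 1.1189 × 1.1000 × 1.1440 = 1.40802376
Price-level growth factor = 1.0580 × 1.0200 × 1.0340 = 1.11585144
Real growth factor = 1.40802376 / 1.11585144 = 1.26183801
Annualized real rate = 1.26183801^(1/3) − 1 = 8.0607% → 8.06%.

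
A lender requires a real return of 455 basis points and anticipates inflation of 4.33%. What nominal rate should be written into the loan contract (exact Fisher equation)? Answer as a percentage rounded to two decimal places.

(1 + i) = (1 + r)(1 + π) = 1.04550 × 1.04330 = 1.09077015
i = 1.09077015 − 1, so the required nominal rate is 9.08%.

9.08%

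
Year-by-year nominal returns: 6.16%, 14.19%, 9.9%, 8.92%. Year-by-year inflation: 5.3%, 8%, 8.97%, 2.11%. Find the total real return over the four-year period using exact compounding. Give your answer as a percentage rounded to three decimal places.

Compound the nominal returns: 1.0616 × 1.1419 × 1.0990 × 1.0892 = 1.4510899.
Compound inflation: 1.0530 × 1.0800 × 1.0897 × 1.0211 = 1.2653986.
Deflate: 1.4510899 / 1.2653986 = 1.1467453.
Total real return = 1.1467453 − 1 → 14.675%.

14.675%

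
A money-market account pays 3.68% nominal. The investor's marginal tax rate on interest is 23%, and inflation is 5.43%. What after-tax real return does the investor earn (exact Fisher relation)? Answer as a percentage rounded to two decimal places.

After-tax nominal return = 3.68% × (1 − 0.23) = 2.8336%.
1 + r = 1.028336 / 1.05430 = 0.975373
After-tax real rate = 0.975373 − 1 → -2.46%.

-2.46%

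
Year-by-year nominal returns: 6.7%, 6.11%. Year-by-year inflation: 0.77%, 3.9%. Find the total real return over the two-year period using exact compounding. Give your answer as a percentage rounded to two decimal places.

8.14%

Compound the nominal returns: 1.0670 × 1.0611 = 1.132194.
Compound inflation: 1.0077 × 1.0390 = 1.047000.
Deflate: 1.132194 / 1.047000 = 1.081369.
Total real return = 1.081369 − 1 → 8.14%.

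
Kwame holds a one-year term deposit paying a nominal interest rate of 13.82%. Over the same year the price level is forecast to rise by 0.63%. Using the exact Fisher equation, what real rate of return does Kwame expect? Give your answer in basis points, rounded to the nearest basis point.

1311 basis points

By the Fisher equation, 1 + r = (1 + i)/(1 + π).
1 + r = 1.13820 / 1.00630 = 1.131074
r = 1.131074 − 1 = 13.1074%, i.e. 1311 basis points.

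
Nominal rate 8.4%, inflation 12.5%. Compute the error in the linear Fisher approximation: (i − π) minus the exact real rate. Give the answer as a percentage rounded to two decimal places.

-0.46%

Approximate: r ≈ 8.400% − 12.500% = -4.1000%
Exact: (1 + 0.0840)/(1 + 0.1250) − 1 = -3.6444%
Error = -4.1000% − (-3.6444%) = -0.4556% → -0.46%.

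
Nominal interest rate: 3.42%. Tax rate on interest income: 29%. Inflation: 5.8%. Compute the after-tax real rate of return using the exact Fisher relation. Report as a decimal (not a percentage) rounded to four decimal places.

-0.0319

After-tax nominal return = 3.42% × (1 − 0.29) = 2.4282%.
1 + r = 1.024282 / 1.05800 = 0.968130
After-tax real rate = 0.968130 − 1 → -0.0319.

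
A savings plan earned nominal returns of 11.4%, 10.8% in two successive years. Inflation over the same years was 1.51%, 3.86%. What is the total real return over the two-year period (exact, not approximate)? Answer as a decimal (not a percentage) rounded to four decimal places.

Nominal growth factor = 1.1140 × 1.1080 = 1.234312
Price-level growth factor = 1.0151 × 1.0386 = 1.054283
Real growth factor = 1.234312 / 1.054283 = 1.170760
Total real return = 1.170760 − 1 → 0.1708.

0.1708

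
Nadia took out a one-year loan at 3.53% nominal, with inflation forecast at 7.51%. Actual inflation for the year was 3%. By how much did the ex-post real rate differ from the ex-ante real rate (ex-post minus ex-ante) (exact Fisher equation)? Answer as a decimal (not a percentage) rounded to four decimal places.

0.0422

Ex-ante: (1 + 0.0353)/(1 + 0.0751) − 1 = -3.7020%
Ex-post: (1 + 0.0353)/(1 + 0.0300) − 1 = 0.5146%
Difference (ex-post − ex-ante) = 4.2165% → 0.0422.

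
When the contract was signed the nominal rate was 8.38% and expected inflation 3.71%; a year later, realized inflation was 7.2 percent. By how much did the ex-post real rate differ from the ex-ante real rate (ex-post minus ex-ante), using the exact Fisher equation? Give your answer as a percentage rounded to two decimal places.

Ex-ante: (1 + 0.0838)/(1 + 0.0371) − 1 = 4.5029%
Ex-post: (1 + 0.0838)/(1 + 0.0720) − 1 = 1.1007%
Difference (ex-post − ex-ante) = -3.4022% → -3.40%.

-3.40%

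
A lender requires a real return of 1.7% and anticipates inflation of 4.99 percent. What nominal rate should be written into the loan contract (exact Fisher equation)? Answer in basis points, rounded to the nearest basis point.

(1 + i) = (1 + r)(1 + π) = 1.01700 × 1.04990 = 1.0677483
i = 1.0677483 − 1, so the required nominal rate is 677 basis points.

677 basis points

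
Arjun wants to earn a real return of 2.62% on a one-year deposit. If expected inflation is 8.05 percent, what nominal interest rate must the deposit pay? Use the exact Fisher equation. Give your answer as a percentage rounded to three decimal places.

(1 + i) = (1 + r)(1 + π) = 1.02620 × 1.08050 = 1.1088091
i = 1.1088091 − 1, so the required nominal rate is 10.881%.

10.881%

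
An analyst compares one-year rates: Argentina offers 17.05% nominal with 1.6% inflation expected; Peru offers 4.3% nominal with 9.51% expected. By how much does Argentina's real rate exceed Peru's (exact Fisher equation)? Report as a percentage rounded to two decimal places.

Argentina: (1 + 0.1705)/(1 + 0.0160) − 1 = 15.2067%
Peru: (1 + 0.0430)/(1 + 0.0951) − 1 = -4.7576%
Differential = 15.2067% − (-4.7576%) = 19.9642% → 19.96%.

19.96%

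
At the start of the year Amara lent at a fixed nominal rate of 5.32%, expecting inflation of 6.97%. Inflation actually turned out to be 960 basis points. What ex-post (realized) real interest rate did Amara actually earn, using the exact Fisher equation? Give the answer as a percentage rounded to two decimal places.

Ex-post: (1 + 0.0532)/(1 + 0.0960) − 1 = -3.9051%
So the realized real rate is -3.91%.

-3.91%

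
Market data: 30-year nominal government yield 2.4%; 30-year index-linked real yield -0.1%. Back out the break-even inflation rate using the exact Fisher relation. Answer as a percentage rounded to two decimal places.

(1 + π) = (1 + i)/(1 + r) = 1.02400 / 0.99900 = 1.025025
Break-even inflation = 1.025025 − 1 → 2.50%.

2.50%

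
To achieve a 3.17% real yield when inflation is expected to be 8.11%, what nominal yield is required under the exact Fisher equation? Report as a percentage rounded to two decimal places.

11.54%

(1 + i) = (1 + r)(1 + π) = 1.03170 × 1.08110 = 1.11537087
i = 1.11537087 − 1, so the required nominal rate is 11.54%.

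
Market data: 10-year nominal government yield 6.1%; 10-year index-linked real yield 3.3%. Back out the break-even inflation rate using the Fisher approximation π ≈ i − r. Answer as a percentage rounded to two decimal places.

π ≈ i − r = 6.1% − 3.3% → 2.80%.

2.80%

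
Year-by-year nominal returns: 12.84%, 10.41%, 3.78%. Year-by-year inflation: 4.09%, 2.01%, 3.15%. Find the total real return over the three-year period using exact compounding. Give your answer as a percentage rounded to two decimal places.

18.05%

Nominal growth factor = 1.1284 × 1.1041 × 1.0378 = 1.292960
Price-level growth factor = 1.0409 × 1.0201 × 1.0315 = 1.095269
Real growth factor = 1.292960 / 1.095269 = 1.180495
Total real return = 1.180495 − 1 → 18.05%.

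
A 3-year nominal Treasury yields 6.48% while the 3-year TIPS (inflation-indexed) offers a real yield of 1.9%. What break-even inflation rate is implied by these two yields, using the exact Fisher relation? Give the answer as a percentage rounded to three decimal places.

(1 + π) = (1 + i)/(1 + r) = 1.06480 / 1.01900 = 1.044946
Break-even inflation = 1.044946 − 1 → 4.495%.

4.495%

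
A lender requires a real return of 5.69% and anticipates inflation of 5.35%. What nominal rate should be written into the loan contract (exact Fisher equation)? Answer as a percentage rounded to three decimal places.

11.344%

(1 + i) = (1 + r)(1 + π) = 1.05690 × 1.05350 = 1.11344415
i = 1.11344415 − 1, so the required nominal rate is 11.344%.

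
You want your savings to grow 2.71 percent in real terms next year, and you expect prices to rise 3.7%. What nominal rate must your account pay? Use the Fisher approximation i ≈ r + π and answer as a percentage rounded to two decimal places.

6.41%

i ≈ r + π = 2.71% + 3.7% = 6.41%.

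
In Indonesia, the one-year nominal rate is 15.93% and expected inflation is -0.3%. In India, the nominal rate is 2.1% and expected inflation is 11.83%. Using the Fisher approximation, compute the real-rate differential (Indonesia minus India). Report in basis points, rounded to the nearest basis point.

2596 basis points

Indonesia: 15.93% − (-0.3%) = 16.230%
India: 2.1% − 11.83% = -9.730%
Differential = 25.960% → 2596 basis points.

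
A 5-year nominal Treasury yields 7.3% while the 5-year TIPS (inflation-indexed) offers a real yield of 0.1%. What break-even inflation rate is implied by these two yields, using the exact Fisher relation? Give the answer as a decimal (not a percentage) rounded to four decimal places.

(1 + π) = (1 + i)/(1 + r) = 1.07300 / 1.00100 = 1.071928
Break-even inflation = 1.071928 − 1 → 0.0719.

0.0719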